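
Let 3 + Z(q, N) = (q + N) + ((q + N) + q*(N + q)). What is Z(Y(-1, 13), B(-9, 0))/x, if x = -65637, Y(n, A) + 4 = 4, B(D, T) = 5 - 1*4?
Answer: 1/65637 ≈ 1.5235e-5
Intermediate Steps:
B(D, T) = 1 (B(D, T) = 5 - 4 = 1)
Y(n, A) = 0 (Y(n, A) = -4 + 4 = 0)
Z(q, N) = -3 + 2*N + 2*q + q*(N + q) (Z(q, N) = -3 + ((q + N) + ((q + N) + q*(N + q))) = -3 + ((N + q) + ((N + q) + q*(N + q))) = -3 + ((N + q) + (N + q + q*(N + q))) = -3 + (2*N + 2*q + q*(N + q)) = -3 + 2*N + 2*q + q*(N + q))
Z(Y(-1, 13), B(-9, 0))/x = (-3 + 0² + 2*1 + 2*0 + 1*0)/(-65637) = (-3 + 0 + 2 + 0 + 0)*(-1/65637) = -1*(-1/65637) = 1/65637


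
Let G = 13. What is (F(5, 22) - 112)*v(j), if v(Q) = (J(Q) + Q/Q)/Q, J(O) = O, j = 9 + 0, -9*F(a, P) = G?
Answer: -10210/81 ≈ -126.05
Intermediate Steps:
F(a, P) = -13/9 (F(a, P) = -1/9*13 = -13/9)
j = 9
v(Q) = (1 + Q)/Q (v(Q) = (Q + Q/Q)/Q = (Q + 1)/Q = (1 + Q)/Q)
(F(5, 22) - 112)*v(j) = (-13/9 - 112)*((1 + 9)/9) = -1021*10/81 = -1021/9*10/9 = -10210/81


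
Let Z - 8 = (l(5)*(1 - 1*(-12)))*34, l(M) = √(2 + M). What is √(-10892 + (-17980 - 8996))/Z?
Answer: -4*I*√9467/341871 + 221*I*√66269/341871 ≈ 0.16527*I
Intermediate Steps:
Z = 8 + 442*√7 (Z = 8 + (√(2 + 5)*(1 - 1*(-12)))*34 = 8 + (√7*(1 + 12))*34 = 8 + (√7*13)*34 = 8 + (13*√7)*34 = 8 + 442*√7 ≈ 1177.4)
√(-10892 + (-17980 - 8996))/Z = √(-10892 + (-17980 - 8996))/(8 + 442*√7) = √(-10892 - 26976)/(8 + 442*√7) = √(-37868)/(8 + 442*√7) = (2*I*√9467)/(8 + 442*√7) = 2*I*√9467/(8 + 442*√7)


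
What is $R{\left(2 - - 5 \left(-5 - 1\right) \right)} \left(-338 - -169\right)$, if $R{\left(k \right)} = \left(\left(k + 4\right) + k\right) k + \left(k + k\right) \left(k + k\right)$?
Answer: $-776048$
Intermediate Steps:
$R{\left(k \right)} = 4 k^{2} + k \left(4 + 2 k\right)$ ($R{\left(k \right)} = \left(\left(4 + k\right) + k\right) k + 2 k 2 k = \left(4 + 2 k\right) k + 4 k^{2} = k \left(4 + 2 k\right) + 4 k^{2} = 4 k^{2} + k \left(4 + 2 k\right)$)
$R{\left(2 - - 5 \left(-5 - 1\right) \right)} \left(-338 - -169\right) = 2 \left(2 - - 5 \left(-5 - 1\right)\right) \left(2 + 3 \left(2 - - 5 \left(-5 - 1\right)\right)\right) \left(-338 - -169\right) = 2 \left(2 - \left(-5\right) \left(-6\right)\right) \left(2 + 3 \left(2 - \left(-5\right) \left(-6\right)\right)\right) \left(-338 + 169\right) = 2 \left(2 - 30\right) \left(2 + 3 \left(2 - 30\right)\right) \left(-169\right) = 2 \left(-28\right) \left(2 + 3 \left(-28\right)\right) \left(-169\right) = 2 \left(-28\right) \left(2 - 84\right) \left(-169\right) = 2 \left(-28\right) \left(-82\right) \left(-169\right) = 4592 \left(-169\right) = -776048$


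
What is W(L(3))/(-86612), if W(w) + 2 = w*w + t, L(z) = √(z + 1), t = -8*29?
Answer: 115/43306 ≈ 0.0026555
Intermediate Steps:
t = -232
L(z) = √(1 + z)
W(w) = -234 + w² (W(w) = -2 + (w*w - 232) = -2 + (w² - 232) = -2 + (-232 + w²) = -234 + w²)
W(L(3))/(-86612) = (-234 + (√(1 + 3))²)/(-86612) = (-234 + (√4)²)*(-1/86612) = (-234 + 2²)*(-1/86612) = (-234 + 4)*(-1/86612) = -230*(-1/86612) = 115/43306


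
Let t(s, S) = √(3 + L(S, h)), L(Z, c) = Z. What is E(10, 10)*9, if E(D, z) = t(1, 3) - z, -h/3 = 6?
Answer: -90 + 9*√6 ≈ -67.955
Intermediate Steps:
h = -18 (h = -3*6 = -18)
t(s, S) = √(3 + S)
E(D, z) = √6 - z (E(D, z) = √(3 + 3) - z = √6 - z)
E(10, 10)*9 = (√6 - 1*10)*9 = (√6 - 10)*9 = (-10 + √6)*9 = -90 + 9*√6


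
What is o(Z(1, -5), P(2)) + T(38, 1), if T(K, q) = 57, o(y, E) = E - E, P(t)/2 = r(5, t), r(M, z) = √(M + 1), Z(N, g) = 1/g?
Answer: 57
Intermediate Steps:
r(M, z) = √(1 + M)
P(t) = 2*√6 (P(t) = 2*√(1 + 5) = 2*√6)
o(y, E) = 0
o(Z(1, -5), P(2)) + T(38, 1) = 0 + 57 = 57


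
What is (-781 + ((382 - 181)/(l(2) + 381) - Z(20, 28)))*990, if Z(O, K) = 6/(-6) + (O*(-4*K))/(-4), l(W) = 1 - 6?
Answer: -249301305/188 ≈ -1.3261e+6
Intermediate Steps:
l(W) = -5
Z(O, K) = -1 + K*O (Z(O, K) = 6*(-⅙) - 4*K*O*(-¼) = -1 + K*O)
(-781 + ((382 - 181)/(l(2) + 381) - Z(20, 28)))*990 = (-781 + ((382 - 181)/(-5 + 381) - (-1 + 28*20)))*990 = (-781 + (201/376 - (-1 + 560)))*990 = (-781 + (201*(1/376) - 1*559))*990 = (-781 + (201/376 - 559))*990 = (-781 - 209983/376)*990 = -503639/376*990 = -249301305/188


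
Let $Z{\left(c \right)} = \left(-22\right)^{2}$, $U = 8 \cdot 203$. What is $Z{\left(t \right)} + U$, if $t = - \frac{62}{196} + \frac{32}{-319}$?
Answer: $2108$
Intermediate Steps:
$U = 1624$
$t = - \frac{13025}{31262}$ ($t = \left(-62\right) \frac{1}{196} + 32 \left(- \frac{1}{319}\right) = - \frac{31}{98} - \frac{32}{319} = - \frac{13025}{31262} \approx -0.41664$)
$Z{\left(c \right)} = 484$
$Z{\left(t \right)} + U = 484 + 1624 = 2108$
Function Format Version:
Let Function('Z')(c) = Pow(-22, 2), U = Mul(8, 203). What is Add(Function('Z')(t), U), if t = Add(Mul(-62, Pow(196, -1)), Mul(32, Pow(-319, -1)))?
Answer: 2108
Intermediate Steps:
U = 1624
t = Rational(-13025, 31262) (t = Add(Mul(-62, Rational(1, 196)), Mul(32, Rational(-1, 319))) = Add(Rational(-31, 98), Rational(-32, 319)) = Rational(-13025, 31262) ≈ -0.41664)
Function('Z')(c) = 484
Add(Function('Z')(t), U) = Add(484, 1624) = 2108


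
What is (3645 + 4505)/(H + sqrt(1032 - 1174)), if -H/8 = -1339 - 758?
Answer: 68362200/140717159 - 4075*I*sqrt(142)/140717159 ≈ 0.48581 - 0.00034508*I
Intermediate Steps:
H = 16776 (H = -8*(-1339 - 758) = -8*(-2097) = 16776)
(3645 + 4505)/(H + sqrt(1032 - 1174)) = (3645 + 4505)/(16776 + sqrt(1032 - 1174)) = 8150/(16776 + sqrt(-142)) = 8150/(16776 + I*sqrt(142))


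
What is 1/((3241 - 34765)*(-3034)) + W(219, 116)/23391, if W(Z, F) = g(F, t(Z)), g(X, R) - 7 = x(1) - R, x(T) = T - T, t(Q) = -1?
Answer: 255057973/745734833352 ≈ 0.00034202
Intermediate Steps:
x(T) = 0
g(X, R) = 7 - R (g(X, R) = 7 + (0 - R) = 7 - R)
W(Z, F) = 8 (W(Z, F) = 7 - 1*(-1) = 7 + 1 = 8)
1/((3241 - 34765)*(-3034)) + W(219, 116)/23391 = 1/((3241 - 34765)*(-3034)) + 8/23391 = -1/3034/(-31524) + 8*(1/23391) = -1/31524*(-1/3034) + 8/23391 = 1/95643816 + 8/23391 = 255057973/745734833352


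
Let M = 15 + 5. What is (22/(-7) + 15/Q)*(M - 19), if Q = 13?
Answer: -181/91 ≈ -1.9890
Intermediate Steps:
M = 20
(22/(-7) + 15/Q)*(M - 19) = (22/(-7) + 15/13)*(20 - 19) = (22*(-1/7) + 15*(1/13))*1 = (-22/7 + 15/13)*1 = -181/91*1 = -181/91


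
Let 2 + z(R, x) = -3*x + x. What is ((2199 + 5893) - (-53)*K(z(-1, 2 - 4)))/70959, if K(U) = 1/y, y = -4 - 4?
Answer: 21561/189224 ≈ 0.11394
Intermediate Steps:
y = -8
z(R, x) = -2 - 2*x (z(R, x) = -2 + (-3*x + x) = -2 - 2*x)
K(U) = -⅛ (K(U) = 1/(-8) = -⅛)
((2199 + 5893) - (-53)*K(z(-1, 2 - 4)))/70959 = ((2199 + 5893) - (-53)*(-1)/8)/70959 = (8092 - 1*53/8)*(1/70959) = (8092 - 53/8)*(1/70959) = (64683/8)*(1/70959) = 21561/189224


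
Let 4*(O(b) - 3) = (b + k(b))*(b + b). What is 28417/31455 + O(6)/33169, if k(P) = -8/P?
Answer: 943098208/1043330895 ≈ 0.90393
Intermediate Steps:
O(b) = 3 + b*(b - 8/b)/2 (O(b) = 3 + ((b - 8/b)*(b + b))/4 = 3 + ((b - 8/b)*(2*b))/4 = 3 + (2*b*(b - 8/b))/4 = 3 + b*(b - 8/b)/2)
28417/31455 + O(6)/33169 = 28417/31455 + (-1 + (½)*6²)/33169 = 28417*(1/31455) + (-1 + (½)*36)*(1/33169) = 28417/31455 + (-1 + 18)*(1/33169) = 28417/31455 + 17*(1/33169) = 28417/31455 + 17/33169 = 943098208/1043330895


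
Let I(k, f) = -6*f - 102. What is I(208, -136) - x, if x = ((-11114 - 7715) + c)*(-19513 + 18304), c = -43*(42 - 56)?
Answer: -22035729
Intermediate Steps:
c = 602 (c = -43*(-14) = 602)
I(k, f) = -102 - 6*f
x = 22036443 (x = ((-11114 - 7715) + 602)*(-19513 + 18304) = (-18829 + 602)*(-1209) = -18227*(-1209) = 22036443)
I(208, -136) - x = (-102 - 6*(-136)) - 1*22036443 = (-102 + 816) - 22036443 = 714 - 22036443 = -22035729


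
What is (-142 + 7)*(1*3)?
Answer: -405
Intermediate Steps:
(-142 + 7)*(1*3) = -135*3 = -405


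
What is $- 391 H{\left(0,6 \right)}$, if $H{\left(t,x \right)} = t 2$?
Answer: $0$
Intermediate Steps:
$H{\left(t,x \right)} = 2 t$
$- 391 H{\left(0,6 \right)} = - 391 \cdot 2 \cdot 0 = \left(-391\right) 0 = 0$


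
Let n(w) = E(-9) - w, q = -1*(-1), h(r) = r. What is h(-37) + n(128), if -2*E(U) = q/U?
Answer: -2969/18 ≈ -164.94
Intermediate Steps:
q = 1
E(U) = -1/(2*U)
n(w) = 1/18 - w (n(w) = -½/(-9) - w = -½*(-⅑) - w = 1/18 - w)
h(-37) + n(128) = -37 + (1/18 - 1*128) = -37 + (1/18 - 128) = -37 - 2303/18 = -2969/18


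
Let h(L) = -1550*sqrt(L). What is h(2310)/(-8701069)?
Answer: 1550*sqrt(2310)/8701069 ≈ 0.0085618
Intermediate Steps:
h(2310)/(-8701069) = -1550*sqrt(2310)/(-8701069) = -1550*sqrt(2310)*(-1/8701069) = 1550*sqrt(2310)/8701069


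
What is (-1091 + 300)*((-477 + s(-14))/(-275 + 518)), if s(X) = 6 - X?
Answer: 361487/243 ≈ 1487.6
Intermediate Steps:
(-1091 + 300)*((-477 + s(-14))/(-275 + 518)) = (-1091 + 300)*((-477 + (6 - 1*(-14)))/(-275 + 518)) = -791*(-477 + (6 + 14))/243 = -791*(-477 + 20)/243 = -(-361487)/243 = -791*(-457/243) = 361487/243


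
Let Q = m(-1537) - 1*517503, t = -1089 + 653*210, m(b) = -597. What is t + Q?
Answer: -382059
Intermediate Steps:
t = 136041 (t = -1089 + 137130 = 136041)
Q = -518100 (Q = -597 - 1*517503 = -597 - 517503 = -518100)
t + Q = 136041 - 518100 = -382059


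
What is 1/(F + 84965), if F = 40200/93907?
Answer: 93907/7978848455 ≈ 1.1769e-5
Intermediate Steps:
F = 40200/93907 (F = 40200*(1/93907) = 40200/93907 ≈ 0.42808)
1/(F + 84965) = 1/(40200/93907 + 84965) = 1/(7978848455/93907) = 93907/7978848455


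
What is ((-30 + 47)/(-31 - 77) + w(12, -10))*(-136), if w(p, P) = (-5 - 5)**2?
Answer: -366622/27 ≈ -13579.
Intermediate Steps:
w(p, P) = 100 (w(p, P) = (-10)**2 = 100)
((-30 + 47)/(-31 - 77) + w(12, -10))*(-136) = ((-30 + 47)/(-31 - 77) + 100)*(-136) = (17/(-108) + 100)*(-136) = (17*(-1/108) + 100)*(-136) = (-17/108 + 100)*(-136) = (10783/108)*(-136) = -366622/27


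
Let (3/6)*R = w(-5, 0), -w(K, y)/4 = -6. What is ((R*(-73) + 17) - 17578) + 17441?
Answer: -3624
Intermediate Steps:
w(K, y) = 24 (w(K, y) = -4*(-6) = 24)
R = 48 (R = 2*24 = 48)
((R*(-73) + 17) - 17578) + 17441 = ((48*(-73) + 17) - 17578) + 17441 = ((-3504 + 17) - 17578) + 17441 = (-3487 - 17578) + 17441 = -21065 + 17441 = -3624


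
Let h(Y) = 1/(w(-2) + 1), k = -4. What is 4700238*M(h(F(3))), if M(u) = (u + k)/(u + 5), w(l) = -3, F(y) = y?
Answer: -4700238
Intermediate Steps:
h(Y) = -½ (h(Y) = 1/(-3 + 1) = 1/(-2) = -½)
M(u) = (-4 + u)/(5 + u) (M(u) = (u - 4)/(u + 5) = (-4 + u)/(5 + u))
4700238*M(h(F(3))) = 4700238*((-4 - ½)/(5 - ½)) = 4700238*(-9/2/(9/2)) = 4700238*((2/9)*(-9/2)) = 4700238*(-1) = -4700238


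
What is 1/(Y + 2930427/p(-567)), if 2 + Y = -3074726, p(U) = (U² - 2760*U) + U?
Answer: -209538/644272030061 ≈ -3.2523e-7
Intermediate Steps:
p(U) = U² - 2759*U
Y = -3074728 (Y = -2 - 3074726 = -3074728)
1/(Y + 2930427/p(-567)) = 1/(-3074728 + 2930427/((-567*(-2759 - 567)))) = 1/(-3074728 + 2930427/((-567*(-3326)))) = 1/(-3074728 + 2930427/1885842) = 1/(-3074728 + 2930427*(1/1885842)) = 1/(-3074728 + 325603/209538) = 1/(-644272030061/209538) = -209538/644272030061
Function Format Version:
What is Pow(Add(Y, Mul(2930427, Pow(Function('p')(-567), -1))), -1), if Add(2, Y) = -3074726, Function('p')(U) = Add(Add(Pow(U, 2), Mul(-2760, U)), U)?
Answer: Rational(-209538, 644272030061) ≈ -3.2523e-7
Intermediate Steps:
Function('p')(U) = Add(Pow(U, 2), Mul(-2759, U))
Y = -3074728 (Y = Add(-2, -3074726) = -3074728)
Pow(Add(Y, Mul(2930427, Pow(Function('p')(-567), -1))), -1) = Pow(Add(-3074728, Mul(2930427, Pow(Mul(-567, Add(-2759, -567)), -1))), -1) = Pow(Add(-3074728, Mul(2930427, Pow(Mul(-567, -3326), -1))), -1) = Pow(Add(-3074728, Mul(2930427, Pow(1885842, -1))), -1) = Pow(Add(-3074728, Mul(2930427, Rational(1, 1885842))), -1) = Pow(Add(-3074728, Rational(325603, 209538)), -1) = Pow(Rational(-644272030061, 209538), -1) = Rational(-209538, 644272030061)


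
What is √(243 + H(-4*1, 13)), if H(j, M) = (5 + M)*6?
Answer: 3*√39 ≈ 18.735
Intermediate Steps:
H(j, M) = 30 + 6*M
√(243 + H(-4*1, 13)) = √(243 + (30 + 6*13)) = √(243 + (30 + 78)) = √(243 + 108) = √351 = 3*√39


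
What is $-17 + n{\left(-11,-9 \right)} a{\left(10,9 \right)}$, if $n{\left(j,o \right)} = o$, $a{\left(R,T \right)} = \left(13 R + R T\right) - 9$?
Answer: $-1916$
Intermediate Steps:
$a{\left(R,T \right)} = -9 + 13 R + R T$
$-17 + n{\left(-11,-9 \right)} a{\left(10,9 \right)} = -17 - 9 \left(-9 + 13 \cdot 10 + 10 \cdot 9\right) = -17 - 9 \left(-9 + 130 + 90\right) = -17 - 1899 = -1916$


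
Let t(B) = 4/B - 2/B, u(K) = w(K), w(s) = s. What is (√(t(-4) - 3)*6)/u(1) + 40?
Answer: 40 + 3*I*√14 ≈ 40.0 + 11.225*I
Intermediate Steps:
u(K) = K
t(B) = 2/B
(√(t(-4) - 3)*6)/u(1) + 40 = (√(2/(-4) - 3)*6)/1 + 40 = 1*(√(2*(-¼) - 3)*6) + 40 = 1*(√(-½ - 3)*6) + 40 = 1*(√(-7/2)*6) + 40 = 1*((I*√14/2)*6) + 40 = 1*(3*I*√14) + 40 = 3*I*√14 + 40 = 40 + 3*I*√14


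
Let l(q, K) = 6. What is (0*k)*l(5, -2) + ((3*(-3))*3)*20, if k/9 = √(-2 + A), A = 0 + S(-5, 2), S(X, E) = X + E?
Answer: -540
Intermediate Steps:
S(X, E) = E + X
A = -3 (A = 0 + (2 - 5) = 0 - 3 = -3)
k = 9*I*√5 (k = 9*√(-2 - 3) = 9*√(-5) = 9*(I*√5) = 9*I*√5 ≈ 20.125*I)
(0*k)*l(5, -2) + ((3*(-3))*3)*20 = (0*(9*I*√5))*6 + ((3*(-3))*3)*20 = 0*6 - 9*3*20 = 0 - 27*20 = 0 - 540 = -540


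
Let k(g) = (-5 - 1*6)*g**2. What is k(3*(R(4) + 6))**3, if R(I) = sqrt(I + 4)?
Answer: -230201497152 - 162078744960*sqrt(2) ≈ -4.5942e+11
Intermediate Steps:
R(I) = sqrt(4 + I)
k(g) = -11*g**2 (k(g) = (-5 - 6)*g**2 = -11*g**2)
k(3*(R(4) + 6))**3 = (-11*9*(sqrt(4 + 4) + 6)**2)**3 = (-11*9*(sqrt(8) + 6)**2)**3 = (-11*9*(2*sqrt(2) + 6)**2)**3 = (-11*9*(6 + 2*sqrt(2))**2)**3 = (-11*(18 + 6*sqrt(2))**2)**3 = -1331*(18 + 6*sqrt(2))**6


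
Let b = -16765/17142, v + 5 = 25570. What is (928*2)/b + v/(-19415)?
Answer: -123625507861/65098495 ≈ -1899.1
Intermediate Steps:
v = 25565 (v = -5 + 25570 = 25565)
b = -16765/17142 (b = -16765*1/17142 = -16765/17142 ≈ -0.97801)
(928*2)/b + v/(-19415) = (928*2)/(-16765/17142) + 25565/(-19415) = 1856*(-17142/16765) + 25565*(-1/19415) = -31815552/16765 - 5113/3883 = -123625507861/65098495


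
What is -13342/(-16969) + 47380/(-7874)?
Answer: -349468156/66806953 ≈ -5.2310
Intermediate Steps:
-13342/(-16969) + 47380/(-7874) = -13342*(-1/16969) + 47380*(-1/7874) = 13342/16969 - 23690/3937 = -349468156/66806953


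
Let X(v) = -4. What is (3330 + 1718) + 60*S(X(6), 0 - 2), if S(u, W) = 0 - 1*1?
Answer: 4988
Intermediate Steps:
S(u, W) = -1 (S(u, W) = 0 - 1 = -1)
(3330 + 1718) + 60*S(X(6), 0 - 2) = (3330 + 1718) + 60*(-1) = 5048 - 60 = 4988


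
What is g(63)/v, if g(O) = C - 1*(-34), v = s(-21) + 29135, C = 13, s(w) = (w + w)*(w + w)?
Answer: 47/30899 ≈ 0.0015211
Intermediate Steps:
s(w) = 4*w² (s(w) = (2*w)*(2*w) = 4*w²)
v = 30899 (v = 4*(-21)² + 29135 = 4*441 + 29135 = 1764 + 29135 = 30899)
g(O) = 47 (g(O) = 13 - 1*(-34) = 13 + 34 = 47)
g(63)/v = 47/30899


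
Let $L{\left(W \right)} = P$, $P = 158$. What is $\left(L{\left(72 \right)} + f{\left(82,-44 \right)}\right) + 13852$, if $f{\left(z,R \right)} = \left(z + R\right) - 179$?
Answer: $13869$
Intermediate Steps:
$L{\left(W \right)} = 158$
$f{\left(z,R \right)} = -179 + R + z$ ($f{\left(z,R \right)} = \left(R + z\right) - 179 = -179 + R + z$)
$\left(L{\left(72 \right)} + f{\left(82,-44 \right)}\right) + 13852 = \left(158 - 141\right) + 13852 = 17 + 13852 = 13869$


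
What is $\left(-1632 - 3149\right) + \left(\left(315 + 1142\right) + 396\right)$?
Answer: $-2928$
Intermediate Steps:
$\left(-1632 - 3149\right) + \left(\left(315 + 1142\right) + 396\right) = -4781 + \left(1457 + 396\right) = -4781 + 1853 = -2928$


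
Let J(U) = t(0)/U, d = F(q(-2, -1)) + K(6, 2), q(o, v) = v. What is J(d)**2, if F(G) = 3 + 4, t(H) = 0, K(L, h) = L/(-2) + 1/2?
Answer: 0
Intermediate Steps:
K(L, h) = 1/2 - L/2 (K(L, h) = L*(-1/2) + 1*(1/2) = -L/2 + 1/2 = 1/2 - L/2)
F(G) = 7
d = 9/2 (d = 7 + (1/2 - 1/2*6) = 7 + (1/2 - 3) = 7 - 5/2 = 9/2 ≈ 4.5000)
J(U) = 0 (J(U) = 0/U = 0)
J(d)**2 = 0**2 = 0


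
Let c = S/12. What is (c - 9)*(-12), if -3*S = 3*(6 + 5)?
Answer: 119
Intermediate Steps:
S = -11 (S = -(6 + 5) = -11 ≈ -11.000)
c = -11/12 ≈ -0.91667
(c - 9)*(-12) = (-11/12 - 9)*(-12) = -119/12*(-12) = 119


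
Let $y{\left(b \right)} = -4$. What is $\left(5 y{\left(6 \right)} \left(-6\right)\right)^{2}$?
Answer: $14400$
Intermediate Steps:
$\left(5 y{\left(6 \right)} \left(-6\right)\right)^{2} = \left(5 \left(-4\right) \left(-6\right)\right)^{2} = \left(\left(-20\right) \left(-6\right)\right)^{2} = 120^{2} = 14400$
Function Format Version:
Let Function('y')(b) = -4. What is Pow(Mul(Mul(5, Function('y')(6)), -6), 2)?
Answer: 14400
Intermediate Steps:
Pow(Mul(Mul(5, Function('y')(6)), -6), 2) = Pow(Mul(Mul(5, -4), -6), 2) = Pow(Mul(-20, -6), 2) = Pow(120, 2) = 14400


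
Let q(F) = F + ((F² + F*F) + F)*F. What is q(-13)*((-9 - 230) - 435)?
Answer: 2856412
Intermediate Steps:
q(F) = F + F*(F + 2*F²) (q(F) = F + ((F² + F²) + F)*F = F + (2*F² + F)*F = F + (F + 2*F²)*F = F + F*(F + 2*F²))
q(-13)*((-9 - 230) - 435) = (-13*(1 - 13 + 2*(-13)²))*((-9 - 230) - 435) = (-13*(1 - 13 + 2*169))*(-239 - 435) = -13*(1 - 13 + 338)*(-674) = -13*326*(-674) = -4238*(-674) = 2856412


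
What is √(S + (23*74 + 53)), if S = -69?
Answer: √1686 ≈ 41.061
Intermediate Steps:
√(S + (23*74 + 53)) = √(-69 + (23*74 + 53)) = √(-69 + (1702 + 53)) = √(-69 + 1755) = √1686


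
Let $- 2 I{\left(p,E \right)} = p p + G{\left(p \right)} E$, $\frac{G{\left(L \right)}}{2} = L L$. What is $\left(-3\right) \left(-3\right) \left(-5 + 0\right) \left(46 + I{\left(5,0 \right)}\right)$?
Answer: $- \frac{3015}{2} \approx -1507.5$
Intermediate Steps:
$G{\left(L \right)} = 2 L^{2}$ ($G{\left(L \right)} = 2 L L = 2 L^{2}$)
$I{\left(p,E \right)} = - \frac{p^{2}}{2} - E p^{2}$ ($I{\left(p,E \right)} = - \frac{p p + 2 p^{2} E}{2} = - \frac{p^{2} + 2 E p^{2}}{2} = - \frac{p^{2}}{2} - E p^{2}$)
$\left(-3\right) \left(-3\right) \left(-5 + 0\right) \left(46 + I{\left(5,0 \right)}\right) = \left(-3\right) \left(-3\right) \left(-5 + 0\right) \left(46 + 5^{2} \left(- \frac{1}{2} - 0\right)\right) = 9 \left(-5\right) \left(46 + 25 \left(- \frac{1}{2} + 0\right)\right) = - 45 \left(46 + 25 \left(- \frac{1}{2}\right)\right) = - 45 \left(46 - \frac{25}{2}\right) = \left(-45\right) \frac{67}{2} = - \frac{3015}{2}$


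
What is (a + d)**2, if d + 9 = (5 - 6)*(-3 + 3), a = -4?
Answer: 169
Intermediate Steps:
d = -9 (d = -9 + (5 - 6)*(-3 + 3) = -9 - 1*0 = -9 + 0 = -9)
(a + d)**2 = (-4 - 9)**2 = (-13)**2 = 169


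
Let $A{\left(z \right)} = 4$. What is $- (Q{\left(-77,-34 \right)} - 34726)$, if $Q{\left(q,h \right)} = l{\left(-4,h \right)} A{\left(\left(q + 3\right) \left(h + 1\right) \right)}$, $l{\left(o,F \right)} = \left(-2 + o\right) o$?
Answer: $34630$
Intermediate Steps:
$l{\left(o,F \right)} = o \left(-2 + o\right)$
$Q{\left(q,h \right)} = 96$ ($Q{\left(q,h \right)} = - 4 \left(-2 - 4\right) 4 = \left(-4\right) \left(-6\right) 4 = 24 \cdot 4 = 96$)
$- (Q{\left(-77,-34 \right)} - 34726) = - (96 - 34726) = \left(-1\right) \left(-34630\right) = 34630$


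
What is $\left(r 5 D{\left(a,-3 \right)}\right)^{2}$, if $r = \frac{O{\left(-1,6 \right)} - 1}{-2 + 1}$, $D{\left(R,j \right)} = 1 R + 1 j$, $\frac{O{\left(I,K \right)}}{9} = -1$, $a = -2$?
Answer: $62500$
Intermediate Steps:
$O{\left(I,K \right)} = -9$ ($O{\left(I,K \right)} = 9 \left(-1\right) = -9$)
$D{\left(R,j \right)} = R + j$
$r = 10$ ($r = \frac{-9 - 1}{-2 + 1} = - \frac{10}{-1} = \left(-10\right) \left(-1\right) = 10$)
$\left(r 5 D{\left(a,-3 \right)}\right)^{2} = \left(10 \cdot 5 \left(-2 - 3\right)\right)^{2} = \left(50 \left(-5\right)\right)^{2} = \left(-250\right)^{2} = 62500$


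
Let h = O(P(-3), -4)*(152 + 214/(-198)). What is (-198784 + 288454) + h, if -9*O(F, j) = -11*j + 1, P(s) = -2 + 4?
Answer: 8802625/99 ≈ 88915.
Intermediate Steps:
P(s) = 2
O(F, j) = -⅑ + 11*j/9 (O(F, j) = -(-11*j + 1)/9 = -(1 - 11*j)/9 = -⅑ + 11*j/9)
h = -74705/99 (h = (-⅑ + (11/9)*(-4))*(152 + 214/(-198)) = (-⅑ - 44/9)*(152 + 214*(-1/198)) = -5*(152 - 107/99) = -5*14941/99 = -74705/99 ≈ -754.60)
(-198784 + 288454) + h = (-198784 + 288454) - 74705/99 = 89670 - 74705/99 = 8802625/99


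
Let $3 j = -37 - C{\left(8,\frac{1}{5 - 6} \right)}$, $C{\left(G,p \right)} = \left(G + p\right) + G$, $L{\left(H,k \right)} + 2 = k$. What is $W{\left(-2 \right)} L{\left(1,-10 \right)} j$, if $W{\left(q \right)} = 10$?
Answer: $2080$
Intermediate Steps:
$L{\left(H,k \right)} = -2 + k$
$C{\left(G,p \right)} = p + 2 G$
$j = - \frac{52}{3}$ ($j = \frac{-37 - \left(\frac{1}{5 - 6} + 2 \cdot 8\right)}{3} = \frac{-37 - \left(\frac{1}{-1} + 16\right)}{3} = \frac{-37 - \left(-1 + 16\right)}{3} = \frac{-37 - 15}{3} = \frac{1}{3} \left(-52\right) = - \frac{52}{3} \approx -17.333$)
$W{\left(-2 \right)} L{\left(1,-10 \right)} j = 10 \left(-2 - 10\right) \left(- \frac{52}{3}\right) = 10 \left(-12\right) \left(- \frac{52}{3}\right) = \left(-120\right) \left(- \frac{52}{3}\right) = 2080$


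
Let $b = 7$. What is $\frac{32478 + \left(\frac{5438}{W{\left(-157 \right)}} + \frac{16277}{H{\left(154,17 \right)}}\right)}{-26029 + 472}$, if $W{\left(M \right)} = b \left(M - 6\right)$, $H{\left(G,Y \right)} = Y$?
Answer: $- \frac{648455377}{495729129} \approx -1.3081$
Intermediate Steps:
$W{\left(M \right)} = -42 + 7 M$ ($W{\left(M \right)} = 7 \left(M - 6\right) = 7 \left(-6 + M\right) = -42 + 7 M$)
$\frac{32478 + \left(\frac{5438}{W{\left(-157 \right)}} + \frac{16277}{H{\left(154,17 \right)}}\right)}{-26029 + 472} = \frac{32478 + \left(\frac{5438}{-42 + 7 \left(-157\right)} + \frac{16277}{17}\right)}{-26029 + 472} = \frac{32478 + \left(\frac{5438}{-42 - 1099} + 16277 \cdot \frac{1}{17}\right)}{-25557} = \left(32478 + \left(\frac{5438}{-1141} + \frac{16277}{17}\right)\right) \left(- \frac{1}{25557}\right) = \left(32478 + \left(5438 \left(- \frac{1}{1141}\right) + \frac{16277}{17}\right)\right) \left(- \frac{1}{25557}\right) = \left(32478 + \left(- \frac{5438}{1141} + \frac{16277}{17}\right)\right) \left(- \frac{1}{25557}\right) = \left(32478 + \frac{18479611}{19397}\right) \left(- \frac{1}{25557}\right) = \frac{648455377}{19397} \left(- \frac{1}{25557}\right) = - \frac{648455377}{495729129}$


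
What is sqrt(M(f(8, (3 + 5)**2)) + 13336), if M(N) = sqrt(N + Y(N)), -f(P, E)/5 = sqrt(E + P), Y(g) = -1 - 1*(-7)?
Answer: sqrt(13336 + sqrt(6)*sqrt(1 - 5*sqrt(2))) ≈ 115.48 + 0.0261*I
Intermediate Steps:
Y(g) = 6 (Y(g) = -1 + 7 = 6)
f(P, E) = -5*sqrt(E + P)
M(N) = sqrt(6 + N) (M(N) = sqrt(N + 6) = sqrt(6 + N))
sqrt(M(f(8, (3 + 5)**2)) + 13336) = sqrt(sqrt(6 - 5*sqrt((3 + 5)**2 + 8)) + 13336) = sqrt(sqrt(6 - 5*sqrt(8**2 + 8)) + 13336) = sqrt(sqrt(6 - 5*sqrt(64 + 8)) + 13336) = sqrt(sqrt(6 - 30*sqrt(2)) + 13336) = sqrt(13336 + sqrt(6 - 30*sqrt(2)))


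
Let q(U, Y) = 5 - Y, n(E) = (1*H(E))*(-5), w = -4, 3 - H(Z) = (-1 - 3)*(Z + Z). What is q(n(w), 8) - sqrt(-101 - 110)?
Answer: -3 - I*sqrt(211) ≈ -3.0 - 14.526*I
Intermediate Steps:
H(Z) = 3 + 8*Z (H(Z) = 3 - (-1 - 3)*(Z + Z) = 3 - (-4)*2*Z = 3 - (-8)*Z = 3 + 8*Z)
n(E) = -15 - 40*E (n(E) = (1*(3 + 8*E))*(-5) = (3 + 8*E)*(-5) = -15 - 40*E)
q(n(w), 8) - sqrt(-101 - 110) = (5 - 1*8) - sqrt(-101 - 110) = (5 - 8) - sqrt(-211) = -3 - I*sqrt(211)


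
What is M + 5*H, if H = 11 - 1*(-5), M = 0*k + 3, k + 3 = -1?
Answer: 83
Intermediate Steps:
k = -4 (k = -3 - 1 = -4)
M = 3 (M = 0*(-4) + 3 = 0 + 3 = 3)
H = 16 (H = 11 + 5 = 16)
M + 5*H = 3 + 5*16 = 3 + 80 = 83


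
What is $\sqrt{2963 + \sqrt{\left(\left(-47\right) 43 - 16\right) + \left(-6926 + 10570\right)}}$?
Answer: $\sqrt{2963 + \sqrt{1607}} \approx 54.8$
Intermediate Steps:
$\sqrt{2963 + \sqrt{\left(\left(-47\right) 43 - 16\right) + \left(-6926 + 10570\right)}} = \sqrt{2963 + \sqrt{\left(-2021 - 16\right) + 3644}} = \sqrt{2963 + \sqrt{-2037 + 3644}} = \sqrt{2963 + \sqrt{1607}}$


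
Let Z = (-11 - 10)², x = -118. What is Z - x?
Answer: 559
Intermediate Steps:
Z = 441 (Z = (-21)² = 441)
Z - x = 441 - 1*(-118) = 441 + 118 = 559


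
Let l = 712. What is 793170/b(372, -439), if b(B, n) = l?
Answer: 396585/356 ≈ 1114.0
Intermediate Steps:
b(B, n) = 712
793170/b(372, -439) = 793170/712 = 793170*(1/712) = 396585/356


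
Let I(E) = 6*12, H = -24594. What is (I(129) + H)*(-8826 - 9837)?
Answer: 457654086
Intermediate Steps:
I(E) = 72
(I(129) + H)*(-8826 - 9837) = (72 - 24594)*(-8826 - 9837) = -24522*(-18663) = 457654086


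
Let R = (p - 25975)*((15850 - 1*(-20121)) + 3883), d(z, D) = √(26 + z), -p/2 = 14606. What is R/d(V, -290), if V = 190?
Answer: -1099711349*√6/18 ≈ -1.4965e+8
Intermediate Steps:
p = -29212 (p = -2*14606 = -29212)
R = -2199422698 (R = (-29212 - 25975)*((15850 - 1*(-20121)) + 3883) = -55187*((15850 + 20121) + 3883) = -55187*(35971 + 3883) = -55187*39854 = -2199422698)
R/d(V, -290) = -2199422698/√(26 + 190) = -2199422698*√6/36 = -1099711349*√6/18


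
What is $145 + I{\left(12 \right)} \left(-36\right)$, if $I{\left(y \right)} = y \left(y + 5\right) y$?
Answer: $-87983$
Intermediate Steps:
$I{\left(y \right)} = y^{2} \left(5 + y\right)$ ($I{\left(y \right)} = y \left(5 + y\right) y = y^{2} \left(5 + y\right)$)
$145 + I{\left(12 \right)} \left(-36\right) = 145 + 12^{2} \left(5 + 12\right) \left(-36\right) = 145 + 144 \cdot 17 \left(-36\right) = 145 + 2448 \left(-36\right) = 145 - 88128 = -87983$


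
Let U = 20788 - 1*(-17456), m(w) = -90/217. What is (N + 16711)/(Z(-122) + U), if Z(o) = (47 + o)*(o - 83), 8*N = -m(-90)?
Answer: 14505193/46541292 ≈ 0.31166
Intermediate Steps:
m(w) = -90/217 (m(w) = -90*1/217 = -90/217)
N = 45/868 (N = (-1*(-90/217))/8 = (⅛)*(90/217) = 45/868 ≈ 0.051843)
Z(o) = (-83 + o)*(47 + o) (Z(o) = (47 + o)*(-83 + o) = (-83 + o)*(47 + o))
U = 38244 (U = 20788 + 17456 = 38244)
(N + 16711)/(Z(-122) + U) = (45/868 + 16711)/((-3901 + (-122)² - 36*(-122)) + 38244) = 14505193/(868*((-3901 + 14884 + 4392) + 38244)) = 14505193/(868*(15375 + 38244)) = (14505193/868)/53619 = (14505193/868)*(1/53619) = 14505193/46541292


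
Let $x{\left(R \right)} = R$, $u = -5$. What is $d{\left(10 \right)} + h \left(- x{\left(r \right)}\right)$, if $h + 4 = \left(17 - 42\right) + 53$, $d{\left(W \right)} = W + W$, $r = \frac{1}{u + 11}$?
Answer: $16$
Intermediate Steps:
$r = \frac{1}{6}$ ($r = \frac{1}{-5 + 11} = \frac{1}{6} \approx 0.16667$)
$d{\left(W \right)} = 2 W$
$h = 24$ ($h = -4 + \left(\left(17 - 42\right) + 53\right) = -4 + \left(-25 + 53\right) = -4 + 28 = 24$)
$d{\left(10 \right)} + h \left(- x{\left(r \right)}\right) = 2 \cdot 10 + 24 \left(\left(-1\right) \frac{1}{6}\right) = 20 + 24 \left(- \frac{1}{6}\right) = 20 - 4 = 16$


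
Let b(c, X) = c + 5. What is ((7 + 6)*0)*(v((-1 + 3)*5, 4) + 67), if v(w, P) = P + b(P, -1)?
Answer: 0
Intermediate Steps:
b(c, X) = 5 + c
v(w, P) = 5 + 2*P (v(w, P) = P + (5 + P) = 5 + 2*P)
((7 + 6)*0)*(v((-1 + 3)*5, 4) + 67) = ((7 + 6)*0)*((5 + 2*4) + 67) = (13*0)*((5 + 8) + 67) = 0*(13 + 67) = 0*80 = 0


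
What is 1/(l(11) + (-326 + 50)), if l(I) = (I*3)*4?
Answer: -1/144 ≈ -0.0069444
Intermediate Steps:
l(I) = 12*I (l(I) = (3*I)*4 = 12*I)
1/(l(11) + (-326 + 50)) = 1/(12*11 + (-326 + 50)) = 1/(132 - 276) = 1/(-144) = -1/144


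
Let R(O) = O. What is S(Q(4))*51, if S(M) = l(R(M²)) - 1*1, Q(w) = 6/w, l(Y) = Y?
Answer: 255/4 ≈ 63.750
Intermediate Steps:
S(M) = -1 + M² (S(M) = M² - 1*1 = M² - 1 = -1 + M²)
S(Q(4))*51 = (-1 + (6/4)²)*51 = (-1 + (6*(¼))²)*51 = (-1 + (3/2)²)*51 = (-1 + 9/4)*51 = (5/4)*51 = 255/4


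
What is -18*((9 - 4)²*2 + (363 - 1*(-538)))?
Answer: -17118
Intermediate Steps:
-18*((9 - 4)²*2 + (363 - 1*(-538))) = -18*(5²*2 + (363 + 538)) = -18*(25*2 + 901) = -18*(50 + 901) = -18*951 = -17118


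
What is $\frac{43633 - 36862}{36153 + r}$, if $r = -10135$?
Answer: $\frac{6771}{26018} \approx 0.26024$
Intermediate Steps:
$\frac{43633 - 36862}{36153 + r} = \frac{43633 - 36862}{36153 - 10135} = \frac{6771}{26018}$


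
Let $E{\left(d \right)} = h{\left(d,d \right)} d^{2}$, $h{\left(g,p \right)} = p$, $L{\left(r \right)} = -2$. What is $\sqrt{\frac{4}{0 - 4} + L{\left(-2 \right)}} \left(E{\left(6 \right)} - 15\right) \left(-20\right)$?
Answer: $- 4020 i \sqrt{3} \approx - 6962.8 i$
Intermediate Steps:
$E{\left(d \right)} = d^{3}$ ($E{\left(d \right)} = d d^{2} = d^{3}$)
$\sqrt{\frac{4}{0 - 4} + L{\left(-2 \right)}} \left(E{\left(6 \right)} - 15\right) \left(-20\right) = \sqrt{\frac{4}{0 - 4} - 2} \left(6^{3} - 15\right) \left(-20\right) = \sqrt{\frac{4}{-4} - 2} \left(216 - 15\right) \left(-20\right) = \sqrt{4 \left(- \frac{1}{4}\right) - 2} \cdot 201 \left(-20\right) = \sqrt{-1 - 2} \cdot 201 \left(-20\right) = \sqrt{-3} \cdot 201 \left(-20\right) = i \sqrt{3} \cdot 201 \left(-20\right) = 201 i \sqrt{3} \left(-20\right) = - 4020 i \sqrt{3}$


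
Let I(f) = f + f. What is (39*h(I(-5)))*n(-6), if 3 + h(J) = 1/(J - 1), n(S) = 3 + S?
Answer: 3978/11 ≈ 361.64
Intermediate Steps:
I(f) = 2*f
h(J) = -3 + 1/(-1 + J) (h(J) = -3 + 1/(J - 1) = -3 + 1/(-1 + J))
(39*h(I(-5)))*n(-6) = (39*((4 - 6*(-5))/(-1 + 2*(-5))))*(3 - 6) = (39*((4 - 3*(-10))/(-1 - 10)))*(-3) = (39*((4 + 30)/(-11)))*(-3) = (39*(-1/11*34))*(-3) = (39*(-34/11))*(-3) = -1326/11*(-3) = 3978/11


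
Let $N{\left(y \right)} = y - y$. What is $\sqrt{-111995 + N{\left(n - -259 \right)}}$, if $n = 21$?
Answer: $i \sqrt{111995} \approx 334.66 i$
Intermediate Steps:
$N{\left(y \right)} = 0$
$\sqrt{-111995 + N{\left(n - -259 \right)}} = \sqrt{-111995 + 0} = \sqrt{-111995} = i \sqrt{111995}$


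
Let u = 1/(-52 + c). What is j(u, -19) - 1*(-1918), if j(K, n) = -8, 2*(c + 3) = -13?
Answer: 1910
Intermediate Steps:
c = -19/2 (c = -3 + (½)*(-13) = -3 - 13/2 = -19/2 ≈ -9.5000)
u = -2/123 (u = 1/(-52 - 19/2) = 1/(-123/2) = -2/123 ≈ -0.016260)
j(u, -19) - 1*(-1918) = -8 - 1*(-1918) = -8 + 1918 = 1910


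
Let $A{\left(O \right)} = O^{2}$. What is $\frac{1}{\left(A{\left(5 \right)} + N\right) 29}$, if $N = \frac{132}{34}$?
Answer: $\frac{17}{14239} \approx 0.0011939$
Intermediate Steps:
$N = \frac{66}{17}$ ($N = 132 \cdot \frac{1}{34} = \frac{66}{17} \approx 3.8824$)
$\frac{1}{\left(A{\left(5 \right)} + N\right) 29} = \frac{1}{\left(5^{2} + \frac{66}{17}\right) 29} = \frac{1}{\left(25 + \frac{66}{17}\right) 29} = \frac{1}{\frac{491}{17} \cdot 29} = \frac{1}{\frac{14239}{17}} = \frac{17}{14239}$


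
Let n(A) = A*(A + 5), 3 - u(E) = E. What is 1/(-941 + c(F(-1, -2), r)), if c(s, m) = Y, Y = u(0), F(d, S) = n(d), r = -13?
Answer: -1/938 ≈ -0.0010661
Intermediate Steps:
u(E) = 3 - E
n(A) = A*(5 + A)
F(d, S) = d*(5 + d)
Y = 3 (Y = 3 - 1*0 = 3 + 0 = 3)
c(s, m) = 3
1/(-941 + c(F(-1, -2), r)) = 1/(-941 + 3) = 1/(-938) = -1/938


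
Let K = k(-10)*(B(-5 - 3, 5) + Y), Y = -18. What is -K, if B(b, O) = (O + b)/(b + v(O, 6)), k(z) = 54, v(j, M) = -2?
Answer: 4779/5 ≈ 955.80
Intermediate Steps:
B(b, O) = (O + b)/(-2 + b) (B(b, O) = (O + b)/(b - 2) = (O + b)/(-2 + b))
K = -4779/5 (K = 54*((5 + (-5 - 3))/(-2 + (-5 - 3)) - 18) = 54*((5 - 8)/(-2 - 8) - 18) = 54*(-3/(-10) - 18) = 54*(-1/10*(-3) - 18) = 54*(3/10 - 18) = 54*(-177/10) = -4779/5 ≈ -955.80)
-K = -1*(-4779/5) = 4779/5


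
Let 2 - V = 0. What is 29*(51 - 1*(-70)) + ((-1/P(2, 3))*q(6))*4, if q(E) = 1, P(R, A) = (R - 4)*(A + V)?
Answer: 17547/5 ≈ 3509.4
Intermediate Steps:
V = 2 (V = 2 - 1*0 = 2 + 0 = 2)
P(R, A) = (-4 + R)*(2 + A) (P(R, A) = (R - 4)*(A + 2) = (-4 + R)*(2 + A))
29*(51 - 1*(-70)) + ((-1/P(2, 3))*q(6))*4 = 29*(51 - 1*(-70)) + (-1/(-8 - 4*3 + 2*2 + 3*2)*1)*4 = 29*(51 + 70) + (-1/(-8 - 12 + 4 + 6)*1)*4 = 29*121 + (-1/(-10)*1)*4 = 3509 + (-1*(-⅒)*1)*4 = 3509 + ((⅒)*1)*4 = 3509 + (⅒)*4 = 3509 + ⅖ = 17547/5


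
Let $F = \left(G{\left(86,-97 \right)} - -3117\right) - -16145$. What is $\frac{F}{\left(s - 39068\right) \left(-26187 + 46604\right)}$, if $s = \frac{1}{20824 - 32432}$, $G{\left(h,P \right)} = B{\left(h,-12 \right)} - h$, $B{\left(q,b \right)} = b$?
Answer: $- \frac{74151904}{3086378986955} \approx -2.4026 \cdot 10^{-5}$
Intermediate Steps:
$G{\left(h,P \right)} = -12 - h$
$s = - \frac{1}{11608}$ ($s = \frac{1}{-11608} = - \frac{1}{11608} \approx -8.6147 \cdot 10^{-5}$)
$F = 19164$ ($F = \left(\left(-12 - 86\right) - -3117\right) - -16145 = \left(\left(-12 - 86\right) + 3117\right) + 16145 = \left(-98 + 3117\right) + 16145 = 3019 + 16145 = 19164$)
$\frac{F}{\left(s - 39068\right) \left(-26187 + 46604\right)} = \frac{19164}{\left(- \frac{1}{11608} - 39068\right) \left(-26187 + 46604\right)} = \frac{19164}{\left(- \frac{453501345}{11608}\right) 20417} = \frac{19164}{- \frac{9259136960865}{11608}} = 19164 \left(- \frac{11608}{9259136960865}\right) = - \frac{74151904}{3086378986955}$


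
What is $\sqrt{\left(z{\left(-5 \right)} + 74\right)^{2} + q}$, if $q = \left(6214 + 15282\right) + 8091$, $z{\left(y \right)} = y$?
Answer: $2 \sqrt{8587} \approx 185.33$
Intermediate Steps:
$q = 29587$ ($q = 21496 + 8091 = 29587$)
$\sqrt{\left(z{\left(-5 \right)} + 74\right)^{2} + q} = \sqrt{\left(-5 + 74\right)^{2} + 29587} = \sqrt{69^{2} + 29587} = \sqrt{4761 + 29587} = \sqrt{34348} = 2 \sqrt{8587}$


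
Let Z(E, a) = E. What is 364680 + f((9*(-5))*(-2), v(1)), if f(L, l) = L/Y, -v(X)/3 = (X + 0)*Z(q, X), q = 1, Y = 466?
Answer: 84970485/233 ≈ 3.6468e+5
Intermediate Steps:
v(X) = -3*X (v(X) = -3*(X + 0) = -3*X)
f(L, l) = L/466
364680 + f((9*(-5))*(-2), v(1)) = 364680 + ((9*(-5))*(-2))/466 = 364680 + (-45*(-2))/466 = 364680 + (1/466)*90 = 364680 + 45/233 = 84970485/233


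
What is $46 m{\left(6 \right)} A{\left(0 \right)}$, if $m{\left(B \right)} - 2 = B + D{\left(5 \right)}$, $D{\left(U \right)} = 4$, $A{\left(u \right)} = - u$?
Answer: $0$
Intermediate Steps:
$m{\left(B \right)} = 6 + B$ ($m{\left(B \right)} = 2 + \left(B + 4\right) = 2 + \left(4 + B\right) = 6 + B$)
$46 m{\left(6 \right)} A{\left(0 \right)} = 46 \left(6 + 6\right) \left(\left(-1\right) 0\right) = 46 \cdot 12 \cdot 0 = 552 \cdot 0 = 0$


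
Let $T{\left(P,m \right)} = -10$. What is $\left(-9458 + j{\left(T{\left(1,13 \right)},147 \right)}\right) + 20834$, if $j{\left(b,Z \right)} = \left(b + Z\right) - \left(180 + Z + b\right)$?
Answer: $11196$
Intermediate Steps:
$j{\left(b,Z \right)} = -180$ ($j{\left(b,Z \right)} = \left(Z + b\right) - \left(180 + Z + b\right) = -180$)
$\left(-9458 + j{\left(T{\left(1,13 \right)},147 \right)}\right) + 20834 = \left(-9458 - 180\right) + 20834 = -9638 + 20834 = 11196$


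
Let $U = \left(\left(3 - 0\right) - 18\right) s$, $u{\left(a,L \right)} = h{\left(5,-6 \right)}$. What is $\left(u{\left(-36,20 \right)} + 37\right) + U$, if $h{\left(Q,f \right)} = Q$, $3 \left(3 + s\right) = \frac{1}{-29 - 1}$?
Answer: $\frac{523}{6} \approx 87.167$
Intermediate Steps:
$s = - \frac{271}{90}$ ($s = -3 + \frac{1}{3 \left(-29 - 1\right)} = -3 + \frac{1}{3 \left(-30\right)} = -3 + \frac{1}{3} \left(- \frac{1}{30}\right) = -3 - \frac{1}{90} = - \frac{271}{90} \approx -3.0111$)
$u{\left(a,L \right)} = 5$
$U = \frac{271}{6}$ ($U = \left(\left(3 - 0\right) - 18\right) \left(- \frac{271}{90}\right) = \left(\left(3 + 0\right) - 18\right) \left(- \frac{271}{90}\right) = \left(3 - 18\right) \left(- \frac{271}{90}\right) = \left(-15\right) \left(- \frac{271}{90}\right) = \frac{271}{6} \approx 45.167$)
$\left(u{\left(-36,20 \right)} + 37\right) + U = \left(5 + 37\right) + \frac{271}{6} = 42 + \frac{271}{6} = \frac{523}{6}$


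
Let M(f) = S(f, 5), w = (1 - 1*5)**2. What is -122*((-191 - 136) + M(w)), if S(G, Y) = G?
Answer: 37942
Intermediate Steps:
w = 16 (w = (1 - 5)**2 = (-4)**2 = 16)
M(f) = f
-122*((-191 - 136) + M(w)) = -122*((-191 - 136) + 16) = -122*(-327 + 16) = -122*(-311) = 37942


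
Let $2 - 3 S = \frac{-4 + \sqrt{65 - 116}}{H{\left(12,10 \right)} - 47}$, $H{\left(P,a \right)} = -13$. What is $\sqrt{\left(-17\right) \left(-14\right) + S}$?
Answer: $\frac{\sqrt{214780 + 5 i \sqrt{51}}}{30} \approx 15.448 + 0.0012841 i$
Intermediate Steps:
$S = \frac{29}{45} + \frac{i \sqrt{51}}{180}$ ($S = \frac{2}{3} - \frac{\left(-4 + \sqrt{65 - 116}\right) \frac{1}{-13 - 47}}{3} = \frac{2}{3} - \frac{\left(-4 + \sqrt{-51}\right) \frac{1}{-60}}{3} = \frac{2}{3} - \frac{\left(-4 + i \sqrt{51}\right) \left(- \frac{1}{60}\right)}{3} = \frac{2}{3} - \frac{\frac{1}{15} - \frac{i \sqrt{51}}{60}}{3} = \frac{2}{3} - \left(\frac{1}{45} - \frac{i \sqrt{51}}{180}\right) = \frac{29}{45} + \frac{i \sqrt{51}}{180} \approx 0.64444 + 0.039675 i$)
$\sqrt{\left(-17\right) \left(-14\right) + S} = \sqrt{\left(-17\right) \left(-14\right) + \left(\frac{29}{45} + \frac{i \sqrt{51}}{180}\right)} = \sqrt{238 + \left(\frac{29}{45} + \frac{i \sqrt{51}}{180}\right)} = \sqrt{\frac{10739}{45} + \frac{i \sqrt{51}}{180}}$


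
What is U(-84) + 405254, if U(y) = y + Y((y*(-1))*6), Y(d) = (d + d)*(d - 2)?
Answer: 911186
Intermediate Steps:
Y(d) = 2*d*(-2 + d) (Y(d) = (2*d)*(-2 + d) = 2*d*(-2 + d))
U(y) = y - 12*y*(-2 - 6*y) (U(y) = y + 2*((y*(-1))*6)*(-2 + (y*(-1))*6) = y + 2*(-y*6)*(-2 - y*6) = y + 2*(-6*y)*(-2 - 6*y) = y - 12*y*(-2 - 6*y))
U(-84) + 405254 = -84*(25 + 72*(-84)) + 405254 = -84*(25 - 6048) + 405254 = -84*(-6023) + 405254 = 505932 + 405254 = 911186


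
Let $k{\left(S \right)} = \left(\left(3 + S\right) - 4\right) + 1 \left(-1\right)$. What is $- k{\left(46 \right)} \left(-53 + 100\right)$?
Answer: $-2068$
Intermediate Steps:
$k{\left(S \right)} = -2 + S$ ($k{\left(S \right)} = \left(-1 + S\right) - 1 = -2 + S$)
$- k{\left(46 \right)} \left(-53 + 100\right) = - \left(-2 + 46\right) \left(-53 + 100\right) = - 44 \cdot 47 = \left(-1\right) 2068 = -2068$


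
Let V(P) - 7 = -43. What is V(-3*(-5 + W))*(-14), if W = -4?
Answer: 504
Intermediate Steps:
V(P) = -36 (V(P) = 7 - 43 = -36)
V(-3*(-5 + W))*(-14) = -36*(-14) = 504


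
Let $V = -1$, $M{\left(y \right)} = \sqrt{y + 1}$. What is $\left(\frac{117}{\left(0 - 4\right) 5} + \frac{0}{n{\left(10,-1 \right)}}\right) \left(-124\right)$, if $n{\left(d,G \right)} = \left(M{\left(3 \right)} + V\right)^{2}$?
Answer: $\frac{3627}{5} \approx 725.4$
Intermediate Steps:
$M{\left(y \right)} = \sqrt{1 + y}$
$n{\left(d,G \right)} = 1$ ($n{\left(d,G \right)} = \left(\sqrt{1 + 3} - 1\right)^{2} = \left(\sqrt{4} - 1\right)^{2} = \left(2 - 1\right)^{2} = 1^{2} = 1$)
$\left(\frac{117}{\left(0 - 4\right) 5} + \frac{0}{n{\left(10,-1 \right)}}\right) \left(-124\right) = \left(\frac{117}{\left(0 - 4\right) 5} + \frac{0}{1}\right) \left(-124\right) = \left(\frac{117}{\left(-4\right) 5} + 0 \cdot 1\right) \left(-124\right) = \left(\frac{117}{-20} + 0\right) \left(-124\right) = \left(117 \left(- \frac{1}{20}\right) + 0\right) \left(-124\right) = \left(- \frac{117}{20} + 0\right) \left(-124\right) = \left(- \frac{117}{20}\right) \left(-124\right) = \frac{3627}{5}$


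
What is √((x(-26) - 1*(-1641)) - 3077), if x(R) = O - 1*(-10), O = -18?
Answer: 38*I ≈ 38.0*I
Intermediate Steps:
x(R) = -8 (x(R) = -18 - 1*(-10) = -18 + 10 = -8)
√((x(-26) - 1*(-1641)) - 3077) = √((-8 - 1*(-1641)) - 3077) = √((-8 + 1641) - 3077) = √(1633 - 3077) = √(-1444) = 38*I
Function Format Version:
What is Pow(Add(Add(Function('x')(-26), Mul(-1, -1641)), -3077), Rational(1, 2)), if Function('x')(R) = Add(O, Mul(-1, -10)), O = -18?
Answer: Mul(38, I) ≈ Mul(38.000, I)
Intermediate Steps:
Function('x')(R) = -8 (Function('x')(R) = Add(-18, Mul(-1, -10)) = Add(-18, 10) = -8)
Pow(Add(Add(Function('x')(-26), Mul(-1, -1641)), -3077), Rational(1, 2)) = Pow(Add(Add(-8, Mul(-1, -1641)), -3077), Rational(1, 2)) = Pow(Add(Add(-8, 1641), -3077), Rational(1, 2)) = Pow(Add(1633, -3077), Rational(1, 2)) = Pow(-1444, Rational(1, 2)) = Mul(38, I)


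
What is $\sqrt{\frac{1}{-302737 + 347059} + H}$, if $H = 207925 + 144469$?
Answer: $\frac{\sqrt{692256758047818}}{44322} \approx 593.63$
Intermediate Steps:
$H = 352394$
$\sqrt{\frac{1}{-302737 + 347059} + H} = \sqrt{\frac{1}{-302737 + 347059} + 352394} = \sqrt{\frac{1}{44322} + 352394} = \sqrt{\frac{15618806869}{44322}} = \frac{\sqrt{692256758047818}}{44322}$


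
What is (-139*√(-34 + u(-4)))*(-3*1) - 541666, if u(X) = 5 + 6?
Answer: -541666 + 417*I*√23 ≈ -5.4167e+5 + 1999.9*I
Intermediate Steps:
u(X) = 11
(-139*√(-34 + u(-4)))*(-3*1) - 541666 = (-139*√(-34 + 11))*(-3*1) - 541666 = -139*I*√23*(-3) - 541666 = 417*I*√23 - 541666 = -541666 + 417*I*√23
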